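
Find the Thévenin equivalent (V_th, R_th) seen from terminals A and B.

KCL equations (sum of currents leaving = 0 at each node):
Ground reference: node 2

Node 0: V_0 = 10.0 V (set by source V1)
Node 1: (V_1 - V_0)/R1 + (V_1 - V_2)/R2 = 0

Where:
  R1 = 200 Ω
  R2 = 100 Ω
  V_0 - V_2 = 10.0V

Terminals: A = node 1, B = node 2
Step 1 — V_th is the open-circuit voltage V_A - V_B (nothing connected across the terminals).
Nodal analysis, taking node 2 as the 0 V reference.
Source V1 fixes V_0 = 10 V.
KCL at each unknown node (sum of currents leaving = 0; resistances in Ω):
  Node 1: (V_1 - 10)/200 + (V_1 - 0)/100 = 0
Collecting terms: 0.015 × V_1 = 0.05  =>  V_1 = 3.333 V
V_th = V_1 - V_2 = 3.333 - 0 = 3.333 V
Step 2 — R_th: zero the source — replace V1 by a short circuit (node 2 merges into node 0) — and find the resistance seen between A (node 1) and B (node 0).
Reduce the network between node 1 (A) and node 0 (B) by series/parallel combination:
  Rp1 = R1 ‖ R2 (parallel, both between nodes 0 and 1) = 1/(1/200 + 1/100) = 66.67 Ω
R_th = 66.67 Ω

Final answer: V_th = 3.333 V, R_th = 66.67 Ω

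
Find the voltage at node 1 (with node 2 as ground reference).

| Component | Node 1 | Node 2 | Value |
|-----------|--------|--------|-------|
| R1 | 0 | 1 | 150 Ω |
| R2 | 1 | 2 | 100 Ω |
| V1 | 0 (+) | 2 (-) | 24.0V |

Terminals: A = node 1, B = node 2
Nodal analysis, taking node 2 as the 0 V reference.
Source V1 fixes V_0 = 24 V.
KCL at each unknown node (sum of currents leaving = 0; resistances in Ω):
  Node 1: (V_1 - 24)/150 + (V_1 - 0)/100 = 0
Collecting terms: 0.01667 × V_1 = 0.16  =>  V_1 = 9.6 V
The requested potential is V_1 = 9.6 V.

Final answer: V_1 = 9.6 V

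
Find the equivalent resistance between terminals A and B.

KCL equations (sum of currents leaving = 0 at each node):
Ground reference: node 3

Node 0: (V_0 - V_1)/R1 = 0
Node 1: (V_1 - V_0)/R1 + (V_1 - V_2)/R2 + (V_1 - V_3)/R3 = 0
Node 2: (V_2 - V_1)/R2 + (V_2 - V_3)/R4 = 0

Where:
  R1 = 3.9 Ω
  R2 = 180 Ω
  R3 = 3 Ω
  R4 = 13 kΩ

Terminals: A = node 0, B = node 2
Reduce the network between node 0 (A) and node 2 (B) by series/parallel combination:
  Rs1 = R3 + R4 (series, joined only at node 3) = 3 + 13000 = 13000 Ω
  Rp1 = R2 ‖ Rs1 (parallel, both between nodes 1 and 2) = 1/(1/180 + 1/13000) = 177.5 Ω
  Rs2 = R1 + Rp1 (series, joined only at node 1) = 3.9 + 177.5 = 181.4 Ω
R_eq = 181.4 Ω

Final answer: 181.4 Ω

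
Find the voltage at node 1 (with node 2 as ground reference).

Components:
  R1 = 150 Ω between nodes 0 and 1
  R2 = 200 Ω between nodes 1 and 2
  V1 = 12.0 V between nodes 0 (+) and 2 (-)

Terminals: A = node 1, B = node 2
Nodal analysis, taking node 2 as the 0 V reference.
Source V1 fixes V_0 = 12 V.
KCL at each unknown node (sum of currents leaving = 0; resistances in Ω):
  Node 1: (V_1 - 12)/150 + (V_1 - 0)/200 = 0
Collecting terms: 0.01167 × V_1 = 0.08  =>  V_1 = 6.857 V
The requested potential is V_1 = 6.857 V.

Final answer: V_1 = 6.857 V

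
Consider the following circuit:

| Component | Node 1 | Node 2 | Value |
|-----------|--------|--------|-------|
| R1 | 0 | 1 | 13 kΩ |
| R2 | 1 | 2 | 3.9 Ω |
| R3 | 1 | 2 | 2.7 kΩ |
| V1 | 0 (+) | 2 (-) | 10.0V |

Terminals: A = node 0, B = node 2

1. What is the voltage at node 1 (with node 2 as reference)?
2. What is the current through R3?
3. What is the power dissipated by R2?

Nodal analysis, taking node 2 as the 0 V reference.
Source V1 fixes V_0 = 10 V.
KCL at each unknown node (sum of currents leaving = 0; resistances in Ω):
  Node 1: (V_1 - 10)/13000 + (V_1 - 0)/3.9 + (V_1 - 0)/2700 = 0
Collecting terms: 0.2569 × V_1 = 0.0007692  =>  V_1 = 0.002995 V
Part 1:
  Read off the nodal solution: V_1 = 0.002995 V
Part 2:
  I_R3 = (V_1 - V_2)/R3 = (0.002995 - 0)/2700 = 0.000001109 A
  Magnitude: I_R3 = 0.000001109 A
Part 3:
  I_R2 = (V_1 - V_2)/R2 = (0.002995 - 0)/3.9 = 0.0007679 A
  P_R2 = I_R2² × R2 = (0.0007679)² × 3.9 = 0.0000023 W

Final answers:
1. V_1 = 0.002995 V
2. I_R3 = 1.109e-06 A
3. P_R2 = 2.3e-06 W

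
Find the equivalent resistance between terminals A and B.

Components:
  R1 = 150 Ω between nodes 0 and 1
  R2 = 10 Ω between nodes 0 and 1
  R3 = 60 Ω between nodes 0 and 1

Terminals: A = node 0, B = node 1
Reduce the network between node 0 (A) and node 1 (B) by series/parallel combination:
  Rp1 = R1 ‖ R2 ‖ R3 (parallel, all between nodes 0 and 1) = 1/(1/150 + 1/10 + 1/60) = 8.108 Ω
R_eq = 8.108 Ω

Final answer: 8.108 Ω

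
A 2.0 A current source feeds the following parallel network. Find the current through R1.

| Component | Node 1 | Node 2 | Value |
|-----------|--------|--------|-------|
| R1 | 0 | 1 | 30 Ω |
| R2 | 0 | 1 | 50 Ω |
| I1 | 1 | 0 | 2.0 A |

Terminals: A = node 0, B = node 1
All resistors sit directly between nodes 0 and 1, so they are in parallel and share one voltage V; the full source current 2 A splits among them.
1/R_par = 1/30 + 1/50 = 0.05333 S  =>  R_par = 18.75 Ω
V = I × R_par = 2 × 18.75 = 37.5 V
I_R1 = V/R1 = 37.5/30 = 1.25 A

Final answer: 1.25 A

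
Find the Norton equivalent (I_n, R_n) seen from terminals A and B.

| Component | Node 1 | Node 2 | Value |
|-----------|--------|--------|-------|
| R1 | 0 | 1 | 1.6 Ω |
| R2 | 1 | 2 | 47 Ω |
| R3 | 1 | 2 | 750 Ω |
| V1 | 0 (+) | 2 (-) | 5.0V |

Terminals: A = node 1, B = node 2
Find the Thévenin equivalent first; then I_n = V_th/R_th and R_n = R_th.
Step 1 — V_th is the open-circuit voltage V_A - V_B (nothing connected across the terminals).
Nodal analysis, taking node 2 as the 0 V reference.
Source V1 fixes V_0 = 5 V.
KCL at each unknown node (sum of currents leaving = 0; resistances in Ω):
  Node 1: (V_1 - 5)/1.6 + (V_1 - 0)/47 + (V_1 - 0)/750 = 0
Collecting terms: 0.6476 × V_1 = 3.125  =>  V_1 = 4.825 V
V_th = V_1 - V_2 = 4.825 - 0 = 4.825 V
Step 2 — R_th: zero the source — replace V1 by a short circuit (node 2 merges into node 0) — and find the resistance seen between A (node 1) and B (node 0).
Reduce the network between node 1 (A) and node 0 (B) by series/parallel combination:
  Rp1 = R1 ‖ R2 ‖ R3 (parallel, all between nodes 0 and 1) = 1/(1/1.6 + 1/47 + 1/750) = 1.544 Ω
R_th = 1.544 Ω
I_n = V_th/R_th = 4.825/1.544 = 3.125 A, and R_n = R_th = 1.544 Ω

Final answer: I_n = 3.125 A, R_n = 1.544 Ω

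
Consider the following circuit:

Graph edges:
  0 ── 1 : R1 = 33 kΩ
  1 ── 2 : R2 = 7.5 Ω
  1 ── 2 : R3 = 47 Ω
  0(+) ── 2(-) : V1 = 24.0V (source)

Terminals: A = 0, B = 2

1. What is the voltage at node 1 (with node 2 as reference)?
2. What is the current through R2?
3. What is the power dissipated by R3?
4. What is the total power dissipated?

Nodal analysis, taking node 2 as the 0 V reference.
Source V1 fixes V_0 = 24 V.
KCL at each unknown node (sum of currents leaving = 0; resistances in Ω):
  Node 1: (V_1 - 24)/33000 + (V_1 - 0)/7.5 + (V_1 - 0)/47 = 0
Collecting terms: 0.1546 × V_1 = 0.0007273  =>  V_1 = 0.004703 V
Part 1:
  Read off the nodal solution: V_1 = 0.004703 V
Part 2:
  I_R2 = (V_1 - V_2)/R2 = (0.004703 - 0)/7.5 = 0.0006271 A
  Magnitude: I_R2 = 0.0006271 A
Part 3:
  I_R3 = (V_1 - V_2)/R3 = (0.004703 - 0)/47 = 0.0001001 A
  P_R3 = I_R3² × R3 = (0.0001001)² × 47 = 0.0000004706 W
Part 4:
  Power in each resistor, P = (ΔV)²/R:
    P_R1 = (24 - 0.004703)²/33000 = 0.01745 W
    P_R2 = (0.004703 - 0)²/7.5 = 0.000002949 W
    P_R3 = (0.004703 - 0)²/47 = 0.0000004706 W
  P_total = P_R1 + P_R2 + P_R3 = 0.01745 W

Final answers:
1. V_1 = 0.004703 V
2. I_R2 = 0.0006271 A
3. P_R3 = 4.706e-07 W
4. P_total = 0.01745 W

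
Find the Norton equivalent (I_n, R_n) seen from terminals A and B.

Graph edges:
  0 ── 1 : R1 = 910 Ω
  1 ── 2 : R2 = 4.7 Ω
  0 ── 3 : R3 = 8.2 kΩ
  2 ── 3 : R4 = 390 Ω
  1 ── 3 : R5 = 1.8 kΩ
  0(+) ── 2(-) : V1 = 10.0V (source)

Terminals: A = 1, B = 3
Find the Thévenin equivalent first; then I_n = V_th/R_th and R_n = R_th.
Step 1 — V_th is the open-circuit voltage V_A - V_B (nothing connected across the terminals).
Nodal analysis, taking node 2 as the 0 V reference.
Source V1 fixes V_0 = 10 V.
KCL at each unknown node (sum of currents leaving = 0; resistances in Ω):
  Node 1: (V_1 - 10)/910 + (V_1 - 0)/4.7 + (V_1 - V_3)/1800 = 0
  Node 3: (V_3 - 10)/8200 + (V_3 - 0)/390 + (V_3 - V_1)/1800 = 0
Collecting terms (coefficients in siemens):
  0.2144·V_1 - 0.0005556·V_3 = 0.01099
  0.003242·V_3 - 0.0005556·V_1 = 0.00122
Determinant D = (0.2144)(0.003242) - (-0.0005556)(-0.0005556) = 0.0006948
V_1 = [(0.01099)(0.003242) - (-0.0005556)(0.00122)]/D = 0.05225 V
V_3 = [(0.2144)(0.00122) - (0.01099)(-0.0005556)]/D = 0.3852 V
V_th = V_1 - V_3 = 0.05225 - 0.3852 = -0.3329 V
Step 2 — R_th: zero the source — replace V1 by a short circuit (node 2 merges into node 0) — and find the resistance seen between A (node 1) and B (node 3).
Reduce the network between node 1 (A) and node 3 (B) by series/parallel combination:
  Rp1 = R1 ‖ R2 (parallel, both between nodes 0 and 1) = 1/(1/910 + 1/4.7) = 4.676 Ω
  Rp2 = R3 ‖ R4 (parallel, both between nodes 0 and 3) = 1/(1/8200 + 1/390) = 372.3 Ω
  Rs1 = Rp1 + Rp2 (series, joined only at node 0) = 4.676 + 372.3 = 377 Ω
  Rp3 = R5 ‖ Rs1 (parallel, both between nodes 1 and 3) = 1/(1/1800 + 1/377) = 311.7 Ω
R_th = 311.7 Ω
I_n = V_th/R_th = -0.3329/311.7 = -0.001068 A, and R_n = R_th = 311.7 Ω

Final answer: I_n = -0.001068 A, R_n = 311.7 Ω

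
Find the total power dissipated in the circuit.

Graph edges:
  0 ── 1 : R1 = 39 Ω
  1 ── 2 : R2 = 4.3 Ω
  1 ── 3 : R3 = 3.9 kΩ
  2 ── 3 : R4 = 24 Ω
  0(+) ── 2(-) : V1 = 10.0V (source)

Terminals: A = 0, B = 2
Nodal analysis, taking node 2 as the 0 V reference.
Source V1 fixes V_0 = 10 V.
KCL at each unknown node (sum of currents leaving = 0; resistances in Ω):
  Node 1: (V_1 - 10)/39 + (V_1 - 0)/4.3 + (V_1 - V_3)/3900 = 0
  Node 3: (V_3 - V_1)/3900 + (V_3 - 0)/24 = 0
Collecting terms (coefficients in siemens):
  0.2585·V_1 - 0.0002564·V_3 = 0.2564
  0.04192·V_3 - 0.0002564·V_1 = 0
Determinant D = (0.2585)(0.04192) - (-0.0002564)(-0.0002564) = 0.01084
V_1 = [(0.2564)(0.04192) - (-0.0002564)(0)]/D = 0.9921 V
V_3 = [(0.2585)(0) - (0.2564)(-0.0002564)]/D = 0.006068 V
Power in each resistor, P = (ΔV)²/R:
  P_R1 = (10 - 0.9921)²/39 = 2.081 W
  P_R2 = (0.9921 - 0)²/4.3 = 0.2289 W
  P_R3 = (0.9921 - 0.006068)²/3900 = 0.0002493 W
  P_R4 = (0 - 0.006068)²/24 = 0.000001534 W
P_total = P_R1 + P_R2 + P_R3 + P_R4 = 2.31 W

Final answer: 2.31 W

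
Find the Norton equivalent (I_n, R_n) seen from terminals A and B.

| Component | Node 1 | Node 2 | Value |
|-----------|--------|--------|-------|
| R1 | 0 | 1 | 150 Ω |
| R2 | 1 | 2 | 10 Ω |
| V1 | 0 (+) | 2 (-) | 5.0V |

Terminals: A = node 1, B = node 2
Find the Thévenin equivalent first; then I_n = V_th/R_th and R_n = R_th.
Step 1 — V_th is the open-circuit voltage V_A - V_B (nothing connected across the terminals).
Nodal analysis, taking node 2 as the 0 V reference.
Source V1 fixes V_0 = 5 V.
KCL at each unknown node (sum of currents leaving = 0; resistances in Ω):
  Node 1: (V_1 - 5)/150 + (V_1 - 0)/10 = 0
Collecting terms: 0.1067 × V_1 = 0.03333  =>  V_1 = 0.3125 V
V_th = V_1 - V_2 = 0.3125 - 0 = 0.3125 V
Step 2 — R_th: zero the source — replace V1 by a short circuit (node 2 merges into node 0) — and find the resistance seen between A (node 1) and B (node 0).
Reduce the network between node 1 (A) and node 0 (B) by series/parallel combination:
  Rp1 = R1 ‖ R2 (parallel, both between nodes 0 and 1) = 1/(1/150 + 1/10) = 9.375 Ω
R_th = 9.375 Ω
I_n = V_th/R_th = 0.3125/9.375 = 0.03333 A, and R_n = R_th = 9.375 Ω

Final answer: I_n = 0.03333 A, R_n = 9.375 Ω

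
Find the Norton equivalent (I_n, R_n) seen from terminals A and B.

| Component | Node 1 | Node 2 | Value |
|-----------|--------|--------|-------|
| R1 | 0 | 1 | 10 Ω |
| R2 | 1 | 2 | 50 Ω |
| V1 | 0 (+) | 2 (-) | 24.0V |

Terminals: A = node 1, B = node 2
Find the Thévenin equivalent first; then I_n = V_th/R_th and R_n = R_th.
Step 1 — V_th is the open-circuit voltage V_A - V_B (nothing connected across the terminals).
Nodal analysis, taking node 2 as the 0 V reference.
Source V1 fixes V_0 = 24 V.
KCL at each unknown node (sum of currents leaving = 0; resistances in Ω):
  Node 1: (V_1 - 24)/10 + (V_1 - 0)/50 = 0
Collecting terms: 0.12 × V_1 = 2.4  =>  V_1 = 20 V
V_th = V_1 - V_2 = 20 - 0 = 20 V
Step 2 — R_th: zero the source — replace V1 by a short circuit (node 2 merges into node 0) — and find the resistance seen between A (node 1) and B (node 0).
Reduce the network between node 1 (A) and node 0 (B) by series/parallel combination:
  Rp1 = R1 ‖ R2 (parallel, both between nodes 0 and 1) = 1/(1/10 + 1/50) = 8.333 Ω
R_th = 8.333 Ω
I_n = V_th/R_th = 20/8.333 = 2.4 A, and R_n = R_th = 8.333 Ω

Final answer: I_n = 2.4 A, R_n = 8.333 Ω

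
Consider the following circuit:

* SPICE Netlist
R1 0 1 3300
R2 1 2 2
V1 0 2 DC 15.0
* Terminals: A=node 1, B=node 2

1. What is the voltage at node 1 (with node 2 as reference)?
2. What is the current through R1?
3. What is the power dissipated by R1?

Nodal analysis, taking node 2 as the 0 V reference.
Source V1 fixes V_0 = 15 V.
KCL at each unknown node (sum of currents leaving = 0; resistances in Ω):
  Node 1: (V_1 - 15)/3300 + (V_1 - 0)/2 = 0
Collecting terms: 0.5003 × V_1 = 0.004545  =>  V_1 = 0.009085 V
Part 1:
  Read off the nodal solution: V_1 = 0.009085 V
Part 2:
  I_R1 = (V_0 - V_1)/R1 = (15 - 0.009085)/3300 = 0.004543 A
  Magnitude: I_R1 = 0.004543 A
Part 3:
  I_R1 = (V_0 - V_1)/R1 = (15 - 0.009085)/3300 = 0.004543 A
  P_R1 = I_R1² × R1 = (0.004543)² × 3300 = 0.0681 W

Final answers:
1. V_1 = 0.009085 V
2. I_R1 = 0.004543 A
3. P_R1 = 0.0681 W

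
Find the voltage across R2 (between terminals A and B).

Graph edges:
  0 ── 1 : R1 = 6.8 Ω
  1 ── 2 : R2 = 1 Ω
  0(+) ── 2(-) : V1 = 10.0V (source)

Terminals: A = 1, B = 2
R1 and R2 are in series across V1 (node 0 → node 1 → node 2), and the output A–B is taken across R2, so this is a voltage divider.
Series current: I = V1/(R1 + R2) = 10/(6.8 + 1) = 10/7.8 = 1.282 A
V_R2 = I × R2 = V1 × R2/(R1 + R2) = 10 × 1/7.8 = 1.282 V

Final answer: 1.282 V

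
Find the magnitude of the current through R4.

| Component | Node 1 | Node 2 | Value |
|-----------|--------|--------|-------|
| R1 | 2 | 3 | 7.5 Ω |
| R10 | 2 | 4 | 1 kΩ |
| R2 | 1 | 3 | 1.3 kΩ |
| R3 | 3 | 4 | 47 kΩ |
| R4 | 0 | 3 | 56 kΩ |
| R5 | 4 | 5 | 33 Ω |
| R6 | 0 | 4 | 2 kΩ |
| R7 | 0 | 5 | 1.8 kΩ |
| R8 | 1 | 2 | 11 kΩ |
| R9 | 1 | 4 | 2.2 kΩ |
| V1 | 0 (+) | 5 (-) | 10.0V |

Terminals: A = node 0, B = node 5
Nodal analysis, taking node 5 as the 0 V reference.
Source V1 fixes V_0 = 10 V.
KCL at each unknown node (sum of currents leaving = 0; resistances in Ω):
  Node 1: (V_1 - V_3)/1300 + (V_1 - V_2)/11000 + (V_1 - V_4)/2200 = 0
  Node 2: (V_2 - V_3)/7.5 + (V_2 - V_1)/11000 + (V_2 - V_4)/1000 = 0
  Node 3: (V_3 - V_2)/7.5 + (V_3 - V_1)/1300 + (V_3 - V_4)/47000 + (V_3 - 10)/56000 = 0
  Node 4: (V_4 - V_3)/47000 + (V_4 - 0)/33 + (V_4 - 10)/2000 + (V_4 - V_1)/2200 + (V_4 - V_2)/1000 = 0
Collecting terms (coefficients in siemens):
  0.001315·V_1 - 0.00009091·V_2 - 0.0007692·V_3 - 0.0004545·V_4 = 0
  0.1344·V_2 - 0.00009091·V_1 - 0.1333·V_3 - 0.001·V_4 = 0
  0.1341·V_3 - 0.0007692·V_1 - 0.1333·V_2 - 0.00002128·V_4 = 0.0001786
  0.03228·V_4 - 0.0004545·V_1 - 0.001·V_2 - 0.00002128·V_3 = 0.005
Solving these 4 simultaneous equations (Gaussian elimination) gives:
  V_1 = 0.2543 V, V_2 = 0.2991 V, V_3 = 0.3001 V, V_4 = 0.1679 V
I_R4 = (V_0 - V_3)/R4 = (10 - 0.3001)/56000 = 0.0001732 A
|I_R4| = 0.0001732 A

Final answer: |I_R4| = 0.0001732 A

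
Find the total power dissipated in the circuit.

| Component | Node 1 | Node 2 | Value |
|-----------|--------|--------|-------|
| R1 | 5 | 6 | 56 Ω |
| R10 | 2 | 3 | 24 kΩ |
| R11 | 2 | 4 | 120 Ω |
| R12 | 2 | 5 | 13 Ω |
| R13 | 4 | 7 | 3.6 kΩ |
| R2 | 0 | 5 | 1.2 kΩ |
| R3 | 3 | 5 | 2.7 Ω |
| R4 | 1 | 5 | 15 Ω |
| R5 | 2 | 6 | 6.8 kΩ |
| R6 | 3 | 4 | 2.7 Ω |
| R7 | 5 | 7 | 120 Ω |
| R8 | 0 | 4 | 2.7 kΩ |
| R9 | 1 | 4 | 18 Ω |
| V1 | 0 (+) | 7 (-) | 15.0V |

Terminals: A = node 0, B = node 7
Nodal analysis, taking node 7 as the 0 V reference.
Source V1 fixes V_0 = 15 V.
KCL at each unknown node (sum of currents leaving = 0; resistances in Ω):
  Node 1: (V_1 - V_5)/15 + (V_1 - V_4)/18 = 0
  Node 2: (V_2 - V_6)/6800 + (V_2 - V_3)/24000 + (V_2 - V_4)/120 + (V_2 - V_5)/13 = 0
  Node 3: (V_3 - V_5)/2.7 + (V_3 - V_4)/2.7 + (V_3 - V_2)/24000 = 0
  Node 4: (V_4 - V_3)/2.7 + (V_4 - 15)/2700 + (V_4 - V_1)/18 + (V_4 - V_2)/120 + (V_4 - 0)/3600 = 0
  Node 5: (V_5 - V_6)/56 + (V_5 - 15)/1200 + (V_5 - V_3)/2.7 + (V_5 - V_1)/15 + (V_5 - 0)/120 + (V_5 - V_2)/13 = 0
  Node 6: (V_6 - V_5)/56 + (V_6 - V_2)/6800 = 0
Collecting terms (coefficients in siemens):
  0.1222·V_1 - 0.05556·V_4 - 0.06667·V_5 = 0
  0.08545·V_2 - 0.00004167·V_3 - 0.008333·V_4 - 0.07692·V_5 - 0.0001471·V_6 = 0
  0.7408·V_3 - 0.00004167·V_2 - 0.3704·V_4 - 0.3704·V_5 = 0
  0.4349·V_4 - 0.05556·V_1 - 0.008333·V_2 - 0.3704·V_3 = 0.005556
  0.541·V_5 - 0.06667·V_1 - 0.07692·V_2 - 0.3704·V_3 - 0.01786·V_6 = 0.0125
  0.018·V_6 - 0.0001471·V_2 - 0.01786·V_5 = 0
Solving these 6 simultaneous equations (Gaussian elimination) gives:
  V_1 = 1.847 V, V_2 = 1.84 V, V_3 = 1.848 V, V_4 = 1.858 V
  V_5 = 1.838 V, V_6 = 1.838 V
Power in each resistor, P = (ΔV)²/R:
  P_R1 = (1.838 - 1.838)²/56 = 0.000000000004336 W
  P_R2 = (15 - 1.838)²/1200 = 0.1444 W
  P_R3 = (1.848 - 1.838)²/2.7 = 0.00003525 W
  P_R4 = (1.847 - 1.838)²/15 = 0.000005244 W
  P_R5 = (1.84 - 1.838)²/6800 = 0.0000000005265 W
  P_R6 = (1.848 - 1.858)²/2.7 = 0.00003525 W
  P_R7 = (1.838 - 0)²/120 = 0.02816 W
  P_R8 = (15 - 1.858)²/2700 = 0.06397 W
  P_R9 = (1.847 - 1.858)²/18 = 0.000006293 W
  P_R10 = (1.84 - 1.848)²/24000 = 0.000000002566 W
  P_R11 = (1.84 - 1.858)²/120 = 0.000002582 W
  P_R12 = (1.84 - 1.838)²/13 = 0.00000028 W
  P_R13 = (1.858 - 0)²/3600 = 0.0009588 W
P_total = P_R1 + P_R2 + P_R3 + P_R4 + P_R5 + P_R6 + P_R7 + P_R8 + P_R9 + P_R10 + P_R11 + P_R12 + P_R13 = 0.2375 W

Final answer: 0.2375 W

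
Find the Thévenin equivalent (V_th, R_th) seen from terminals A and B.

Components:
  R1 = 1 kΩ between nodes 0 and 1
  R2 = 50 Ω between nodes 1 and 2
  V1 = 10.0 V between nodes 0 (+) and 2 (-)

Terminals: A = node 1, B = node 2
Step 1 — V_th is the open-circuit voltage V_A - V_B (nothing connected across the terminals).
Nodal analysis, taking node 2 as the 0 V reference.
Source V1 fixes V_0 = 10 V.
KCL at each unknown node (sum of currents leaving = 0; resistances in Ω):
  Node 1: (V_1 - 10)/1000 + (V_1 - 0)/50 = 0
Collecting terms: 0.021 × V_1 = 0.01  =>  V_1 = 0.4762 V
V_th = V_1 - V_2 = 0.4762 - 0 = 0.4762 V
Step 2 — R_th: zero the source — replace V1 by a short circuit (node 2 merges into node 0) — and find the resistance seen between A (node 1) and B (node 0).
Reduce the network between node 1 (A) and node 0 (B) by series/parallel combination:
  Rp1 = R1 ‖ R2 (parallel, both between nodes 0 and 1) = 1/(1/1000 + 1/50) = 47.62 Ω
R_th = 47.62 Ω

Final answer: V_th = 0.4762 V, R_th = 47.62 Ω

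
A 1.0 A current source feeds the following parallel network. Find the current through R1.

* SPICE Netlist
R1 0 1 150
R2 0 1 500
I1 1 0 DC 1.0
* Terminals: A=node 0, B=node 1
All resistors sit directly between nodes 0 and 1, so they are in parallel and share one voltage V; the full source current 1 A splits among them.
1/R_par = 1/150 + 1/500 = 0.008667 S  =>  R_par = 115.4 Ω
V = I × R_par = 1 × 115.4 = 115.4 V
I_R1 = V/R1 = 115.4/150 = 0.7692 A

Final answer: 0.7692 A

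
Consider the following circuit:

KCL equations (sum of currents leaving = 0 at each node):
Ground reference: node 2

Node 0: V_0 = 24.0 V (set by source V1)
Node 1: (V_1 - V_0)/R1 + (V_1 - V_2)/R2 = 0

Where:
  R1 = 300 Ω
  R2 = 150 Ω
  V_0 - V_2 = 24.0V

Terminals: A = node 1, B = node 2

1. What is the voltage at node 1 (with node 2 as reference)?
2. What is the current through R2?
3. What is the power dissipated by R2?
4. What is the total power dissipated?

Nodal analysis, taking node 2 as the 0 V reference.
Source V1 fixes V_0 = 24 V.
KCL at each unknown node (sum of currents leaving = 0; resistances in Ω):
  Node 1: (V_1 - 24)/300 + (V_1 - 0)/150 = 0
Collecting terms: 0.01 × V_1 = 0.08  =>  V_1 = 8 V
Part 1:
  Read off the nodal solution: V_1 = 8 V
Part 2:
  I_R2 = (V_1 - V_2)/R2 = (8 - 0)/150 = 0.05333 A
  Magnitude: I_R2 = 0.05333 A
Part 3:
  I_R2 = (V_1 - V_2)/R2 = (8 - 0)/150 = 0.05333 A
  P_R2 = I_R2² × R2 = (0.05333)² × 150 = 0.4267 W
Part 4:
  Power in each resistor, P = (ΔV)²/R:
    P_R1 = (24 - 8)²/300 = 0.8533 W
    P_R2 = (8 - 0)²/150 = 0.4267 W
  P_total = P_R1 + P_R2 = 1.28 W

Final answers:
1. V_1 = 8 V
2. I_R2 = 0.05333 A
3. P_R2 = 0.4267 W
4. P_total = 1.28 W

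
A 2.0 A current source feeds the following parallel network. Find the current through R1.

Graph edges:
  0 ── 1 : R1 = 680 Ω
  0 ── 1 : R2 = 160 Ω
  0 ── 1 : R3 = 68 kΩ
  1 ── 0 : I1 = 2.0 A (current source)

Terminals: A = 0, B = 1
All resistors sit directly between nodes 0 and 1, so they are in parallel and share one voltage V; the full source current 2 A splits among them.
1/R_par = 1/680 + 1/160 + 1/68000 = 0.007735 S  =>  R_par = 129.3 Ω
V = I × R_par = 2 × 129.3 = 258.6 V
I_R1 = V/R1 = 258.6/680 = 0.3802 A

Final answer: 0.3802 A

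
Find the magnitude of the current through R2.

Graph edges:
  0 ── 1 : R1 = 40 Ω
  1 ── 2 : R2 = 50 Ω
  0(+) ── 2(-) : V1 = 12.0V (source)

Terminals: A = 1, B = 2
Nodal analysis, taking node 2 as the 0 V reference.
Source V1 fixes V_0 = 12 V.
KCL at each unknown node (sum of currents leaving = 0; resistances in Ω):
  Node 1: (V_1 - 12)/40 + (V_1 - 0)/50 = 0
Collecting terms: 0.045 × V_1 = 0.3  =>  V_1 = 6.667 V
I_R2 = (V_1 - V_2)/R2 = (6.667 - 0)/50 = 0.1333 A
|I_R2| = 0.1333 A

Final answer: |I_R2| = 0.1333 A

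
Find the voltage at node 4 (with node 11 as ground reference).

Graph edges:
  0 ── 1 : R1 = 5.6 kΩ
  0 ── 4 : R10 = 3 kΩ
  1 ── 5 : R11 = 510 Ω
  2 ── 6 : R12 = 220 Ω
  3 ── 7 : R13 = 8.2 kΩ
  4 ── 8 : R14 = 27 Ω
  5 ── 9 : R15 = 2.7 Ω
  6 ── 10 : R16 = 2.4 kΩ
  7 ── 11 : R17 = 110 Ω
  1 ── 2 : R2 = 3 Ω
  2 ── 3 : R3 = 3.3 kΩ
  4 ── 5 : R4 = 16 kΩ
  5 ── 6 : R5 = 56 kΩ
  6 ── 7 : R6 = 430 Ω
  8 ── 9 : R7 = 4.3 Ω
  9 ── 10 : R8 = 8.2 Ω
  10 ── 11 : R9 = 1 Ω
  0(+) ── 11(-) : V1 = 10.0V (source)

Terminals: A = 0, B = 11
Nodal analysis, taking node 11 as the 0 V reference.
Source V1 fixes V_0 = 10 V.
KCL at each unknown node (sum of currents leaving = 0; resistances in Ω):
  Node 1: (V_1 - 10)/5600 + (V_1 - V_2)/3 + (V_1 - V_5)/510 = 0
  Node 2: (V_2 - V_1)/3 + (V_2 - V_3)/3300 + (V_2 - V_6)/220 = 0
  Node 3: (V_3 - V_2)/3300 + (V_3 - V_7)/8200 = 0
  Node 4: (V_4 - V_5)/16000 + (V_4 - 10)/3000 + (V_4 - V_8)/27 = 0
  Node 5: (V_5 - V_4)/16000 + (V_5 - V_6)/56000 + (V_5 - V_1)/510 + (V_5 - V_9)/2.7 = 0
  Node 6: (V_6 - V_5)/56000 + (V_6 - V_7)/430 + (V_6 - V_2)/220 + (V_6 - V_10)/2400 = 0
  Node 7: (V_7 - V_6)/430 + (V_7 - V_3)/8200 + (V_7 - 0)/110 = 0
  Node 8: (V_8 - V_9)/4.3 + (V_8 - V_4)/27 = 0
  Node 9: (V_9 - V_8)/4.3 + (V_9 - V_10)/8.2 + (V_9 - V_5)/2.7 = 0
  Node 10: (V_10 - V_9)/8.2 + (V_10 - 0)/1 + (V_10 - V_6)/2400 = 0
Collecting terms (coefficients in siemens):
  0.3355·V_1 - 0.3333·V_2 - 0.001961·V_5 = 0.001786
  0.3382·V_2 - 0.3333·V_1 - 0.000303·V_3 - 0.004545·V_6 = 0
  0.000425·V_3 - 0.000303·V_2 - 0.000122·V_7 = 0
  0.03743·V_4 - 0.0000625·V_5 - 0.03704·V_8 = 0.003333
  0.3724·V_5 - 0.001961·V_1 - 0.0000625·V_4 - 0.00001786·V_6 - 0.3704·V_9 = 0
  0.007306·V_6 - 0.004545·V_2 - 0.00001786·V_5 - 0.002326·V_7 - 0.0004167·V_10 = 0
  0.01154·V_7 - 0.000122·V_3 - 0.002326·V_6 = 0
  0.2696·V_8 - 0.03704·V_4 - 0.2326·V_9 = 0
  0.7249·V_9 - 0.3704·V_5 - 0.2326·V_8 - 0.122·V_10 = 0
  1.122·V_10 - 0.0004167·V_6 - 0.122·V_9 = 0
Solving these 10 simultaneous equations (Gaussian elimination) gives:
  V_1 = 0.5025 V, V_2 = 0.5002 V, V_3 = 0.3771 V, V_4 = 0.1414 V
  V_5 = 0.04121 V, V_6 = 0.3343 V, V_7 = 0.07136 V, V_8 = 0.05284 V
  V_9 = 0.03874 V, V_10 = 0.004333 V
The requested potential is V_4 = 0.1414 V.

Final answer: V_4 = 0.1414 V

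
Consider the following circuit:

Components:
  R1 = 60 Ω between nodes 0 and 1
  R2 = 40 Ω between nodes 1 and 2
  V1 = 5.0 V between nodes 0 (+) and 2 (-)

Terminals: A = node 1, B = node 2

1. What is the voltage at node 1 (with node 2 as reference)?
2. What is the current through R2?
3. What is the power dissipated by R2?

Nodal analysis, taking node 2 as the 0 V reference.
Source V1 fixes V_0 = 5 V.
KCL at each unknown node (sum of currents leaving = 0; resistances in Ω):
  Node 1: (V_1 - 5)/60 + (V_1 - 0)/40 = 0
Collecting terms: 0.04167 × V_1 = 0.08333  =>  V_1 = 2 V
Part 1:
  Read off the nodal solution: V_1 = 2 V
Part 2:
  I_R2 = (V_1 - V_2)/R2 = (2 - 0)/40 = 0.05 A
  Magnitude: I_R2 = 0.05 A
Part 3:
  I_R2 = (V_1 - V_2)/R2 = (2 - 0)/40 = 0.05 A
  P_R2 = I_R2² × R2 = (0.05)² × 40 = 0.1 W

Final answers:
1. V_1 = 2 V
2. I_R2 = 0.05 A
3. P_R2 = 0.1 W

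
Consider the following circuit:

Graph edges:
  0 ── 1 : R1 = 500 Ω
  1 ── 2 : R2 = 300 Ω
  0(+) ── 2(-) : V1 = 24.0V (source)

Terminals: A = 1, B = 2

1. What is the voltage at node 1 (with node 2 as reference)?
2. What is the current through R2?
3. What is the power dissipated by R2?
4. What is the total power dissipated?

Nodal analysis, taking node 2 as the 0 V reference.
Source V1 fixes V_0 = 24 V.
KCL at each unknown node (sum of currents leaving = 0; resistances in Ω):
  Node 1: (V_1 - 24)/500 + (V_1 - 0)/300 = 0
Collecting terms: 0.005333 × V_1 = 0.048  =>  V_1 = 9 V
Part 1:
  Read off the nodal solution: V_1 = 9 V
Part 2:
  I_R2 = (V_1 - V_2)/R2 = (9 - 0)/300 = 0.03 A
  Magnitude: I_R2 = 0.03 A
Part 3:
  I_R2 = (V_1 - V_2)/R2 = (9 - 0)/300 = 0.03 A
  P_R2 = I_R2² × R2 = (0.03)² × 300 = 0.27 W
Part 4:
  Power in each resistor, P = (ΔV)²/R:
    P_R1 = (24 - 9)²/500 = 0.45 W
    P_R2 = (9 - 0)²/300 = 0.27 W
  P_total = P_R1 + P_R2 = 0.72 W

Final answers:
1. V_1 = 9 V
2. I_R2 = 0.03 A
3. P_R2 = 0.27 W
4. P_total = 0.72 W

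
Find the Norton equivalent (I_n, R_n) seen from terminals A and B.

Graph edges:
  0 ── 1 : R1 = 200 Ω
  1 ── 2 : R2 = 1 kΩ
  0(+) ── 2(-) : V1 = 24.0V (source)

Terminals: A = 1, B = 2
Find the Thévenin equivalent first; then I_n = V_th/R_th and R_n = R_th.
Step 1 — V_th is the open-circuit voltage V_A - V_B (nothing connected across the terminals).
Nodal analysis, taking node 2 as the 0 V reference.
Source V1 fixes V_0 = 24 V.
KCL at each unknown node (sum of currents leaving = 0; resistances in Ω):
  Node 1: (V_1 - 24)/200 + (V_1 - 0)/1000 = 0
Collecting terms: 0.006 × V_1 = 0.12  =>  V_1 = 20 V
V_th = V_1 - V_2 = 20 - 0 = 20 V
Step 2 — R_th: zero the source — replace V1 by a short circuit (node 2 merges into node 0) — and find the resistance seen between A (node 1) and B (node 0).
Reduce the network between node 1 (A) and node 0 (B) by series/parallel combination:
  Rp1 = R1 ‖ R2 (parallel, both between nodes 0 and 1) = 1/(1/200 + 1/1000) = 166.7 Ω
R_th = 166.7 Ω
I_n = V_th/R_th = 20/166.7 = 0.12 A, and R_n = R_th = 166.7 Ω

Final answer: I_n = 0.12 A, R_n = 166.7 Ω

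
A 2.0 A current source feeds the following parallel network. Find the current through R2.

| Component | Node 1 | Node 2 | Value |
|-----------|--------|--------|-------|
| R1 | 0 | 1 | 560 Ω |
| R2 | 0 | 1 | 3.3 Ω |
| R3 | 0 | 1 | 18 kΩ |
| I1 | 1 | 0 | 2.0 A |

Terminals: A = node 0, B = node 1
All resistors sit directly between nodes 0 and 1, so they are in parallel and share one voltage V; the full source current 2 A splits among them.
1/R_par = 1/560 + 1/3.3 + 1/18000 = 0.3049 S  =>  R_par = 3.28 Ω
V = I × R_par = 2 × 3.28 = 6.56 V
I_R2 = V/R2 = 6.56/3.3 = 1.988 A

Final answer: 1.988 A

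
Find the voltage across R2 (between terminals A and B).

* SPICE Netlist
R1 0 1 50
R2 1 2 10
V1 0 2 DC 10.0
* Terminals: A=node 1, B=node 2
R1 and R2 are in series across V1 (node 0 → node 1 → node 2), and the output A–B is taken across R2, so this is a voltage divider.
Series current: I = V1/(R1 + R2) = 10/(50 + 10) = 10/60 = 0.1667 A
V_R2 = I × R2 = V1 × R2/(R1 + R2) = 10 × 10/60 = 1.667 V

Final answer: 1.667 V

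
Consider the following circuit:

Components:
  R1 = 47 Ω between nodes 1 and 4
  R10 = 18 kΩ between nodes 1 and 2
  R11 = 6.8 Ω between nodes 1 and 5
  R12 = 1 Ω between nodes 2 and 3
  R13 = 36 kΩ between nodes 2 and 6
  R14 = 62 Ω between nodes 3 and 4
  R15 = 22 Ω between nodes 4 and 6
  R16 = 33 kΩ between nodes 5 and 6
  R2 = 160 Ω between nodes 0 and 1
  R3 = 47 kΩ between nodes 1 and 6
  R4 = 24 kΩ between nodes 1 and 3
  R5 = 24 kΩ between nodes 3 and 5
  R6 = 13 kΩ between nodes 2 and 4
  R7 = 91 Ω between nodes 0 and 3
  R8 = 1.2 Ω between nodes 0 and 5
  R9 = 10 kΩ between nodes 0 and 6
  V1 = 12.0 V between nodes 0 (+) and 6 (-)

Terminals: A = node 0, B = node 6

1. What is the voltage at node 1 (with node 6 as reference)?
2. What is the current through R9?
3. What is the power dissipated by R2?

Nodal analysis, taking node 6 as the 0 V reference.
Source V1 fixes V_0 = 12 V.
KCL at each unknown node (sum of currents leaving = 0; resistances in Ω):
  Node 1: (V_1 - V_4)/47 + (V_1 - 12)/160 + (V_1 - 0)/47000 + (V_1 - V_3)/24000 + (V_1 - V_2)/18000 + (V_1 - V_5)/6.8 = 0
  Node 2: (V_2 - V_4)/13000 + (V_2 - V_1)/18000 + (V_2 - V_3)/1 + (V_2 - 0)/36000 = 0
  Node 3: (V_3 - V_1)/24000 + (V_3 - V_5)/24000 + (V_3 - 12)/91 + (V_3 - V_2)/1 + (V_3 - V_4)/62 = 0
  Node 4: (V_4 - V_1)/47 + (V_4 - V_2)/13000 + (V_4 - V_3)/62 + (V_4 - 0)/22 = 0
  Node 5: (V_5 - V_3)/24000 + (V_5 - 12)/1.2 + (V_5 - V_1)/6.8 + (V_5 - 0)/33000 = 0
Collecting terms (coefficients in siemens):
  0.1747·V_1 - 0.00005556·V_2 - 0.00004167·V_3 - 0.02128·V_4 - 0.1471·V_5 = 0.075
  1·V_2 - 0.00005556·V_1 - 1·V_3 - 0.00007692·V_4 = 0
  1.027·V_3 - 0.00004167·V_1 - 1·V_2 - 0.01613·V_4 - 0.00004167·V_5 = 0.1319
  0.08294·V_4 - 0.02128·V_1 - 0.00007692·V_2 - 0.01613·V_3 = 0
  0.9805·V_5 - 0.1471·V_1 - 0.00004167·V_3 = 10
Solving these 5 simultaneous equations (Gaussian elimination) gives:
  V_1 = 10.91 V, V_2 = 7.39 V, V_3 = 7.39 V, V_4 = 4.244 V
  V_5 = 11.84 V
Part 1:
  Read off the nodal solution: V_1 = 10.91 V
Part 2:
  I_R9 = (V_0 - V_6)/R9 = (12 - 0)/10000 = 0.0012 A
  Magnitude: I_R9 = 0.0012 A
Part 3:
  I_R2 = (V_0 - V_1)/R2 = (12 - 10.91)/160 = 0.006789 A
  P_R2 = I_R2² × R2 = (0.006789)² × 160 = 0.007375 W

Final answers:
1. V_1 = 10.91 V
2. I_R9 = 0.0012 A
3. P_R2 = 0.007375 W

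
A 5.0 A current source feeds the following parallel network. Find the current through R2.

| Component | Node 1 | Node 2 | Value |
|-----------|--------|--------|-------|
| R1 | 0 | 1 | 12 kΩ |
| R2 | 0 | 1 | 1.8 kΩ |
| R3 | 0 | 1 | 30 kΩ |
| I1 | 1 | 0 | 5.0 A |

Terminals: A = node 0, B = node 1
All resistors sit directly between nodes 0 and 1, so they are in parallel and share one voltage V; the full source current 5 A splits among them.
1/R_par = 1/12000 + 1/1800 + 1/30000 = 0.0006722 S  =>  R_par = 1488 Ω
V = I × R_par = 5 × 1488 = 7438 V
I_R2 = V/R2 = 7438/1800 = 4.132 A

Final answer: 4.132 A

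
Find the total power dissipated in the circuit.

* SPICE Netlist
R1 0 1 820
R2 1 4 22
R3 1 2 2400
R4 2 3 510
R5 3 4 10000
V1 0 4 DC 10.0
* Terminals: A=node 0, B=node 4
Nodal analysis, taking node 4 as the 0 V reference.
Source V1 fixes V_0 = 10 V.
KCL at each unknown node (sum of currents leaving = 0; resistances in Ω):
  Node 1: (V_1 - 10)/820 + (V_1 - 0)/22 + (V_1 - V_2)/2400 = 0
  Node 2: (V_2 - V_1)/2400 + (V_2 - V_3)/510 = 0
  Node 3: (V_3 - V_2)/510 + (V_3 - 0)/10000 = 0
Collecting terms (coefficients in siemens):
  0.04709·V_1 - 0.0004167·V_2 = 0.0122
  0.002377·V_2 - 0.0004167·V_1 - 0.001961·V_3 = 0
  0.002061·V_3 - 0.001961·V_2 = 0
Solving these 3 simultaneous equations (Gaussian elimination) gives:
  V_1 = 0.2608 V, V_2 = 0.2124 V, V_3 = 0.2021 V
Power in each resistor, P = (ΔV)²/R:
  P_R1 = (10 - 0.2608)²/820 = 0.1157 W
  P_R2 = (0.2608 - 0)²/22 = 0.003093 W
  P_R3 = (0.2608 - 0.2124)²/2400 = 0.0000009798 W
  P_R4 = (0.2124 - 0.2021)²/510 = 0.0000002082 W
  P_R5 = (0.2021 - 0)²/10000 = 0.000004083 W
P_total = P_R1 + P_R2 + P_R3 + P_R4 + P_R5 = 0.1188 W

Final answer: 0.1188 W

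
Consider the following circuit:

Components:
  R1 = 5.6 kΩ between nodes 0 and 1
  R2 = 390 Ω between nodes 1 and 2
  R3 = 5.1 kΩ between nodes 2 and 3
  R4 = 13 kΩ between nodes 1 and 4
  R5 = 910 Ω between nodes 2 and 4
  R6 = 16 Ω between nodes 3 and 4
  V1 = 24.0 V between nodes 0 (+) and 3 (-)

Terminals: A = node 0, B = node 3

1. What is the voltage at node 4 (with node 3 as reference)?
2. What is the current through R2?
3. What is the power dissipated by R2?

Nodal analysis, taking node 3 as the 0 V reference.
Source V1 fixes V_0 = 24 V.
KCL at each unknown node (sum of currents leaving = 0; resistances in Ω):
  Node 1: (V_1 - 24)/5600 + (V_1 - V_2)/390 + (V_1 - V_4)/13000 = 0
  Node 2: (V_2 - V_1)/390 + (V_2 - 0)/5100 + (V_2 - V_4)/910 = 0
  Node 4: (V_4 - V_1)/13000 + (V_4 - V_2)/910 + (V_4 - 0)/16 = 0
Collecting terms (coefficients in siemens):
  0.00282·V_1 - 0.002564·V_2 - 0.00007692·V_4 = 0.004286
  0.003859·V_2 - 0.002564·V_1 - 0.001099·V_4 = 0
  0.06368·V_4 - 0.00007692·V_1 - 0.001099·V_2 = 0
Solving these 3 simultaneous equations (Gaussian elimination) gives:
  V_1 = 3.876 V, V_2 = 2.59 V, V_4 = 0.04937 V
Part 1:
  Read off the nodal solution: V_4 = 0.04937 V
Part 2:
  I_R2 = (V_1 - V_2)/R2 = (3.876 - 2.59)/390 = 0.003299 A
  Magnitude: I_R2 = 0.003299 A
Part 3:
  I_R2 = (V_1 - V_2)/R2 = (3.876 - 2.59)/390 = 0.003299 A
  P_R2 = I_R2² × R2 = (0.003299)² × 390 = 0.004245 W

Final answers:
1. V_4 = 0.04937 V
2. I_R2 = 0.003299 A
3. P_R2 = 0.004245 W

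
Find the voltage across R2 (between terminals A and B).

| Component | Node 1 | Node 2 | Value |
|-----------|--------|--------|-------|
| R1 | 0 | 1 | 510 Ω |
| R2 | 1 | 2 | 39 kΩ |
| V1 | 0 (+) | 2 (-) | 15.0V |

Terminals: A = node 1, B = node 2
R1 and R2 are in series across V1 (node 0 → node 1 → node 2), and the output A–B is taken across R2, so this is a voltage divider.
Series current: I = V1/(R1 + R2) = 15/(510 + 39000) = 15/39510 = 0.0003797 A
V_R2 = I × R2 = V1 × R2/(R1 + R2) = 15 × 39000/39510 = 14.81 V

Final answer: 14.81 V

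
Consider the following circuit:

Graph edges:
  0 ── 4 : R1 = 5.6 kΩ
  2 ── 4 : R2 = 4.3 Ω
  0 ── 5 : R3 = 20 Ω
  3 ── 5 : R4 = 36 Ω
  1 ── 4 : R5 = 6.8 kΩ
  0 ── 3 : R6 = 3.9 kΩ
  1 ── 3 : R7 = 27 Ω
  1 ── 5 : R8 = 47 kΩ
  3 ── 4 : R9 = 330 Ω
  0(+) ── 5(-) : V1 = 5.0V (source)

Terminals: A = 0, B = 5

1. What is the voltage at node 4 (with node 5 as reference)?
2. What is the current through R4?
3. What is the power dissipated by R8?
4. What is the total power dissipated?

Nodal analysis, taking node 5 as the 0 V reference.
Source V1 fixes V_0 = 5 V.
KCL at each unknown node (sum of currents leaving = 0; resistances in Ω):
  Node 1: (V_1 - V_4)/6800 + (V_1 - V_3)/27 + (V_1 - 0)/47000 = 0
  Node 2: (V_2 - V_4)/4.3 = 0
  Node 3: (V_3 - 0)/36 + (V_3 - 5)/3900 + (V_3 - V_1)/27 + (V_3 - V_4)/330 = 0
  Node 4: (V_4 - 5)/5600 + (V_4 - V_2)/4.3 + (V_4 - V_1)/6800 + (V_4 - V_3)/330 = 0
Collecting terms (coefficients in siemens):
  0.03721·V_1 - 0.03704·V_3 - 0.0001471·V_4 = 0
  0.2326·V_2 - 0.2326·V_4 = 0
  0.0681·V_3 - 0.03704·V_1 - 0.00303·V_4 = 0.001282
  0.2359·V_4 - 0.0001471·V_1 - 0.2326·V_2 - 0.00303·V_3 = 0.0008929
Solving these 4 simultaneous equations (Gaussian elimination) gives:
  V_1 = 0.07637 V, V_2 = 0.3375 V, V_3 = 0.07537 V, V_4 = 0.3375 V
Part 1:
  Read off the nodal solution: V_4 = 0.3375 V
Part 2:
  I_R4 = (V_3 - V_5)/R4 = (0.07537 - 0)/36 = 0.002094 A
  Magnitude: I_R4 = 0.002094 A
Part 3:
  I_R8 = (V_1 - V_5)/R8 = (0.07637 - 0)/47000 = 0.000001625 A
  P_R8 = I_R8² × R8 = (0.000001625)² × 47000 = 0.0000001241 W
Part 4:
  Power in each resistor, P = (ΔV)²/R:
    P_R1 = (5 - 0.3375)²/5600 = 0.003882 W
    P_R2 = (0.3375 - 0.3375)²/4.3 = 0 W
    P_R3 = (5 - 0)²/20 = 1.25 W
    P_R4 = (0.07537 - 0)²/36 = 0.0001578 W
    P_R5 = (0.07637 - 0.3375)²/6800 = 0.00001002 W
    P_R6 = (5 - 0.07537)²/3900 = 0.006218 W
    P_R7 = (0.07637 - 0.07537)²/27 = 0.00000003651 W
    P_R8 = (0.07637 - 0)²/47000 = 0.0000001241 W
    P_R9 = (0.07537 - 0.3375)²/330 = 0.0002081 W
  P_total = P_R1 + P_R2 + P_R3 + P_R4 + P_R5 + P_R6 + P_R7 + P_R8 + P_R9 = 1.26 W

Final answers:
1. V_4 = 0.3375 V
2. I_R4 = 0.002094 A
3. P_R8 = 1.241e-07 W
4. P_total = 1.26 W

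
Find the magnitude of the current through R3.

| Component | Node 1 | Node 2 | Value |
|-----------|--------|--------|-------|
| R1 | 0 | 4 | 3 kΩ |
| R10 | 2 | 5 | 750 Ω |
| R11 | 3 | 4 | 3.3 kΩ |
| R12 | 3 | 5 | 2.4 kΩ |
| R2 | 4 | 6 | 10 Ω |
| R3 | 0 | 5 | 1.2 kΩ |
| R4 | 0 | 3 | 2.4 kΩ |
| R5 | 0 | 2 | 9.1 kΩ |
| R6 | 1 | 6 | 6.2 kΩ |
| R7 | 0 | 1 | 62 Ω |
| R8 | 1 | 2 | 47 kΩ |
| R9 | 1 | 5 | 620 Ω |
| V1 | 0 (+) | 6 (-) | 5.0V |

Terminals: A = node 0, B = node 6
Nodal analysis, taking node 6 as the 0 V reference.
Source V1 fixes V_0 = 5 V.
KCL at each unknown node (sum of currents leaving = 0; resistances in Ω):
  Node 1: (V_1 - 0)/6200 + (V_1 - 5)/62 + (V_1 - V_2)/47000 + (V_1 - V_5)/620 = 0
  Node 2: (V_2 - 5)/9100 + (V_2 - V_1)/47000 + (V_2 - V_5)/750 = 0
  Node 3: (V_3 - 5)/2400 + (V_3 - V_4)/3300 + (V_3 - V_5)/2400 = 0
  Node 4: (V_4 - 5)/3000 + (V_4 - 0)/10 + (V_4 - V_3)/3300 = 0
  Node 5: (V_5 - 5)/1200 + (V_5 - V_1)/620 + (V_5 - V_2)/750 + (V_5 - V_3)/2400 = 0
Collecting terms (coefficients in siemens):
  0.01792·V_1 - 0.00002128·V_2 - 0.001613·V_5 = 0.08065
  0.001465·V_2 - 0.00002128·V_1 - 0.001333·V_5 = 0.0005495
  0.001136·V_3 - 0.000303·V_4 - 0.0004167·V_5 = 0.002083
  0.1006·V_4 - 0.000303·V_3 = 0.001667
  0.004196·V_5 - 0.001613·V_1 - 0.001333·V_2 - 0.0004167·V_3 = 0.004167
Solving these 5 simultaneous equations (Gaussian elimination) gives:
  V_1 = 4.934 V, V_2 = 4.786 V, V_3 = 3.588 V, V_4 = 0.02737 V
  V_5 = 4.767 V
I_R3 = (V_0 - V_5)/R3 = (5 - 4.767)/1200 = 0.0001946 A
|I_R3| = 0.0001946 A

Final answer: |I_R3| = 0.0001946 A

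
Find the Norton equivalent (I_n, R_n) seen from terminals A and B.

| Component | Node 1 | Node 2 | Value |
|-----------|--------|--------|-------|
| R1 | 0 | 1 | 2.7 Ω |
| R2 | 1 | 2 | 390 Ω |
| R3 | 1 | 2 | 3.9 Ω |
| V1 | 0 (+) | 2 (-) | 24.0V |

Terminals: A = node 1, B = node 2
Find the Thévenin equivalent first; then I_n = V_th/R_th and R_n = R_th.
Step 1 — V_th is the open-circuit voltage V_A - V_B (nothing connected across the terminals).
Nodal analysis, taking node 2 as the 0 V reference.
Source V1 fixes V_0 = 24 V.
KCL at each unknown node (sum of currents leaving = 0; resistances in Ω):
  Node 1: (V_1 - 24)/2.7 + (V_1 - 0)/390 + (V_1 - 0)/3.9 = 0
Collecting terms: 0.6293 × V_1 = 8.889  =>  V_1 = 14.12 V
V_th = V_1 - V_2 = 14.12 - 0 = 14.12 V
Step 2 — R_th: zero the source — replace V1 by a short circuit (node 2 merges into node 0) — and find the resistance seen between A (node 1) and B (node 0).
Reduce the network between node 1 (A) and node 0 (B) by series/parallel combination:
  Rp1 = R1 ‖ R2 ‖ R3 (parallel, all between nodes 0 and 1) = 1/(1/2.7 + 1/390 + 1/3.9) = 1.589 Ω
R_th = 1.589 Ω
I_n = V_th/R_th = 14.12/1.589 = 8.889 A, and R_n = R_th = 1.589 Ω

Final answer: I_n = 8.889 A, R_n = 1.589 Ω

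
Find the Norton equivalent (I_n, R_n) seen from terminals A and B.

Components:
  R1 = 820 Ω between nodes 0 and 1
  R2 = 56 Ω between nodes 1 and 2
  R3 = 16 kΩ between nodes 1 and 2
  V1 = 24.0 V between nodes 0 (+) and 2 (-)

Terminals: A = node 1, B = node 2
Find the Thévenin equivalent first; then I_n = V_th/R_th and R_n = R_th.
Step 1 — V_th is the open-circuit voltage V_A - V_B (nothing connected across the terminals).
Nodal analysis, taking node 2 as the 0 V reference.
Source V1 fixes V_0 = 24 V.
KCL at each unknown node (sum of currents leaving = 0; resistances in Ω):
  Node 1: (V_1 - 24)/820 + (V_1 - 0)/56 + (V_1 - 0)/16000 = 0
Collecting terms: 0.01914 × V_1 = 0.02927  =>  V_1 = 1.529 V
V_th = V_1 - V_2 = 1.529 - 0 = 1.529 V
Step 2 — R_th: zero the source — replace V1 by a short circuit (node 2 merges into node 0) — and find the resistance seen between A (node 1) and B (node 0).
Reduce the network between node 1 (A) and node 0 (B) by series/parallel combination:
  Rp1 = R1 ‖ R2 ‖ R3 (parallel, all between nodes 0 and 1) = 1/(1/820 + 1/56 + 1/16000) = 52.25 Ω
R_th = 52.25 Ω
I_n = V_th/R_th = 1.529/52.25 = 0.02927 A, and R_n = R_th = 52.25 Ω

Final answer: I_n = 0.02927 A, R_n = 52.25 Ω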